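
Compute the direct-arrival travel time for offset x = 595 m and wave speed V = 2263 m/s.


t = x / V
= 595 / 2263
= 0.2629 s

0.2629


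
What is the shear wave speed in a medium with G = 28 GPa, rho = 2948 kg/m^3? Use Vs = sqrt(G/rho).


Convert G to Pa: G = 28e9 Pa
Compute G/rho = 28e9 / 2948 = 9497964.7218
Vs = sqrt(9497964.7218) = 3081.88 m/s

3081.88


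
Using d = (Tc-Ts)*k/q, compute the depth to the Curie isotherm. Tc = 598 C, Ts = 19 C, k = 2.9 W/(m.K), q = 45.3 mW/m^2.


T_Curie - T_surf = 598 - 19 = 579 C
Convert q to W/m^2: 45.3 mW/m^2 = 0.0453 W/m^2
d = 579 * 2.9 / 0.0453 = 37066.23 m

37066.23


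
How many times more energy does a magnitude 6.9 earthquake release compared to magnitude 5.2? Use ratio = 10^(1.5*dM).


M2 - M1 = 6.9 - 5.2 = 1.7
1.5 * 1.7 = 2.55
ratio = 10^2.55 = 354.81

354.81


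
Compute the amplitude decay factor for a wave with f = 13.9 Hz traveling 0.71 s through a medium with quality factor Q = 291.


pi*f*t/Q = pi*13.9*0.71/291 = 0.106544
A/A0 = exp(-0.106544) = 0.898935

0.898935


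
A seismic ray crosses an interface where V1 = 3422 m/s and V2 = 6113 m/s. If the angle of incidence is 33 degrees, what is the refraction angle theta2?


sin(theta1) = sin(33 deg) = 0.544639
sin(theta2) = V2/V1 * sin(theta1) = 6113/3422 * 0.544639 = 0.972933
theta2 = arcsin(0.972933) = 76.639 degrees

76.639


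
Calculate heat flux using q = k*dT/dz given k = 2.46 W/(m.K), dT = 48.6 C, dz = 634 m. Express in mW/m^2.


q = k * dT / dz * 1000
= 2.46 * 48.6 / 634 * 1000
= 0.188574 * 1000
= 188.5741 mW/m^2

188.5741


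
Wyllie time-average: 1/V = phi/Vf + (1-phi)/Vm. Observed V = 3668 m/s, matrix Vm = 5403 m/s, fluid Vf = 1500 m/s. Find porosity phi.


1/V - 1/Vm = 1/3668 - 1/5403 = 8.755e-05
1/Vf - 1/Vm = 1/1500 - 1/5403 = 0.00048158
phi = 8.755e-05 / 0.00048158 = 0.1818

0.1818


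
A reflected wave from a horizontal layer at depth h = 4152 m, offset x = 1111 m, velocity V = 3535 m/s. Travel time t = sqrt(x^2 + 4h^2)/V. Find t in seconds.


x^2 + 4h^2 = 1111^2 + 4*4152^2 = 1234321 + 68956416 = 70190737
sqrt(70190737) = 8377.9912
t = 8377.9912 / 3535 = 2.37 s

2.37


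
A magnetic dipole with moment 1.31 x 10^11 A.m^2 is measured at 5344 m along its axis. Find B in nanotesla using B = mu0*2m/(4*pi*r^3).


m = 1.31 x 10^11 = 131000000000 A.m^2
2m = 262000000000 A.m^2
r^3 = 5344^3 = 152615747584
B = (4pi*10^-7) * 262000000000 / (4*pi * 152615747584) * 1e9
= 329238.910096 / 1917826045728.03 * 1e9
= 171.673 nT

171.673


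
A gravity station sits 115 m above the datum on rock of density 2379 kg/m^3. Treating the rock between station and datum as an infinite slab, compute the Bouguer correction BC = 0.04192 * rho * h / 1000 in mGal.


BC = 0.04192 * rho * h / 1000
= 0.04192 * 2379 * 115 / 1000
= 11.4687 mGal

11.4687


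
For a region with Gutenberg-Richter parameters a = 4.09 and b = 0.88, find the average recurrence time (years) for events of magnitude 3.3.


log10(N) = 4.09 - 0.88*3.3 = 1.186
N = 10^1.186 = 15.34617
T = 1/N = 1/15.34617 = 0.0652 years

0.0652


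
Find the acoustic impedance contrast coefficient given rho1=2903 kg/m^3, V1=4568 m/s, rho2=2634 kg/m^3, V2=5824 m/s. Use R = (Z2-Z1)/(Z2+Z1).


Z1 = 2903 * 4568 = 13260904
Z2 = 2634 * 5824 = 15340416
R = (15340416 - 13260904) / (15340416 + 13260904) = 2079512 / 28601320 = 0.0727

0.0727


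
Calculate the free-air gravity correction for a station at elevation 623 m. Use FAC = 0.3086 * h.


FAC = 0.3086 * h
= 0.3086 * 623
= 192.2578 mGal

192.2578


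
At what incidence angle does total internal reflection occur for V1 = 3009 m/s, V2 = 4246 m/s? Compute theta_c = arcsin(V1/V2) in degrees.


V1/V2 = 3009/4246 = 0.708667
theta_c = arcsin(0.708667) = 45.1266 degrees

45.1266


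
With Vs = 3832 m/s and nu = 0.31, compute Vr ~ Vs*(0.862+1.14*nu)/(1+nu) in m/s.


Numerator factor = 0.862 + 1.14*0.31 = 1.2154
Denominator = 1 + 0.31 = 1.31
Vr = 3832 * 1.2154 / 1.31 = 3555.28 m/s

3555.28


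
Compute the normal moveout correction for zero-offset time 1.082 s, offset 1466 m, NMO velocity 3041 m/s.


x/Vnmo = 1466/3041 = 0.482078
(x/Vnmo)^2 = 0.232399
t0^2 = 1.170724
sqrt(1.170724 + 0.232399) = 1.184535
dt = 1.184535 - 1.082 = 0.102535

0.102535


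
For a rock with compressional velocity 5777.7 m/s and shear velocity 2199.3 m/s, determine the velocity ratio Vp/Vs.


Vp/Vs = 5777.7 / 2199.3
= 2.6271

2.6271


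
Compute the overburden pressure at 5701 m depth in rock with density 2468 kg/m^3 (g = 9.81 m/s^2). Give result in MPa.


P = rho * g * z / 1e6
= 2468 * 9.81 * 5701 / 1e6
= 138027367.08 / 1e6
= 138.0274 MPa

138.0274


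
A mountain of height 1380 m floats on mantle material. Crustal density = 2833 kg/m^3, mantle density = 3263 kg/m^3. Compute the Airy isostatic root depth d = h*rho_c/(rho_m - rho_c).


rho_m - rho_c = 3263 - 2833 = 430
d = 1380 * 2833 / 430
= 3909540 / 430
= 9091.95 m

9091.95


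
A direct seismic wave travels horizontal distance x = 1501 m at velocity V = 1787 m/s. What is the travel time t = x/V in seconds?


t = x / V
= 1501 / 1787
= 0.84 s

0.84


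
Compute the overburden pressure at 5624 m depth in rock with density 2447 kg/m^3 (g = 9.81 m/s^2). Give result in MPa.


P = rho * g * z / 1e6
= 2447 * 9.81 * 5624 / 1e6
= 135004513.68 / 1e6
= 135.0045 MPa

135.0045


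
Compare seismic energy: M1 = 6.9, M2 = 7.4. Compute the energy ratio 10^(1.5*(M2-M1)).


M2 - M1 = 7.4 - 6.9 = 0.5
1.5 * 0.5 = 0.75
ratio = 10^0.75 = 5.62

5.62


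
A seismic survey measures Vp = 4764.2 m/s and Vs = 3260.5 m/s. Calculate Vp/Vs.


Vp/Vs = 4764.2 / 3260.5
= 1.4612

1.4612


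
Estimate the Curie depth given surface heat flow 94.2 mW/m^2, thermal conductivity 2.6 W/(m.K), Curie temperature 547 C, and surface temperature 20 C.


T_Curie - T_surf = 547 - 20 = 527 C
Convert q to W/m^2: 94.2 mW/m^2 = 0.0942 W/m^2
d = 527 * 2.6 / 0.0942 = 14545.65 m

14545.65


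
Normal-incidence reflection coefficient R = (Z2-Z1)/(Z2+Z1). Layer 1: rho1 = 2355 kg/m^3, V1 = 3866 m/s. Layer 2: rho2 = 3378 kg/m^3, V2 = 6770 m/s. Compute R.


Z1 = 2355 * 3866 = 9104430
Z2 = 3378 * 6770 = 22869060
R = (22869060 - 9104430) / (22869060 + 9104430) = 13764630 / 31973490 = 0.4305

0.4305


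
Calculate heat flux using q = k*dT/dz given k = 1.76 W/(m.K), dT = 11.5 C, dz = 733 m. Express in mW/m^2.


q = k * dT / dz * 1000
= 1.76 * 11.5 / 733 * 1000
= 0.027613 * 1000
= 27.6126 mW/m^2

27.6126


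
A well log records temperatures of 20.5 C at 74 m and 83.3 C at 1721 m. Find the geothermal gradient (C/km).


dT = 83.3 - 20.5 = 62.8 C
dz = 1721 - 74 = 1647 m
gradient = dT/dz * 1000 = 62.8/1647 * 1000 = 38.1299 C/km

38.1299


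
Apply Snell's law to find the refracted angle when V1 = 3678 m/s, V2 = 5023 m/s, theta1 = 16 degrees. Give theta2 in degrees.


sin(theta1) = sin(16 deg) = 0.275637
sin(theta2) = V2/V1 * sin(theta1) = 5023/3678 * 0.275637 = 0.376435
theta2 = arcsin(0.376435) = 22.113 degrees

22.113


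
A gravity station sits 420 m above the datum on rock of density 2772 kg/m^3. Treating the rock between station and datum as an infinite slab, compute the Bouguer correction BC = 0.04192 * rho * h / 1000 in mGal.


BC = 0.04192 * rho * h / 1000
= 0.04192 * 2772 * 420 / 1000
= 48.8049 mGal

48.8049


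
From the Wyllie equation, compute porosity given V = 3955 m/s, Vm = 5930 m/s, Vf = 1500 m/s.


1/V - 1/Vm = 1/3955 - 1/5930 = 8.421e-05
1/Vf - 1/Vm = 1/1500 - 1/5930 = 0.00049803
phi = 8.421e-05 / 0.00049803 = 0.1691

0.1691


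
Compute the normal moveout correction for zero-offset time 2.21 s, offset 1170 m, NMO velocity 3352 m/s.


x/Vnmo = 1170/3352 = 0.349045
(x/Vnmo)^2 = 0.121833
t0^2 = 4.8841
sqrt(4.8841 + 0.121833) = 2.237394
dt = 2.237394 - 2.21 = 0.027394

0.027394


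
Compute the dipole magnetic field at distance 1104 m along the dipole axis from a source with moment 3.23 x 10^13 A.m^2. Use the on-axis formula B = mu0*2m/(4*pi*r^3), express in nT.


m = 3.23 x 10^13 = 32300000000000 A.m^2
2m = 64600000000000 A.m^2
r^3 = 1104^3 = 1345572864
B = (4pi*10^-7) * 64600000000000 / (4*pi * 1345572864) * 1e9
= 81178754.16876 / 16908967297.65 * 1e9
= 4800929.1602 nT

4800929.1602


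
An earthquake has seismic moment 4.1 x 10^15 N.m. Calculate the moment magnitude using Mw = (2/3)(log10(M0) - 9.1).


log10(M0) = log10(4.1 x 10^15) = 15.6128
Mw = 2/3 * (15.6128 - 9.1)
= 2/3 * 6.5128
= 4.34

4.34


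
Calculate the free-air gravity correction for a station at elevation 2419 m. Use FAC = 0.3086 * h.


FAC = 0.3086 * h
= 0.3086 * 2419
= 746.5034 mGal

746.5034


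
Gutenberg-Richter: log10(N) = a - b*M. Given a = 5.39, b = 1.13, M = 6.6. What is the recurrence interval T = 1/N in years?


log10(N) = 5.39 - 1.13*6.6 = -2.068
N = 10^-2.068 = 0.008551
T = 1/N = 1/0.008551 = 116.9499 years

116.9499


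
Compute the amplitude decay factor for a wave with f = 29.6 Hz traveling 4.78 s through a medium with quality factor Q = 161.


pi*f*t/Q = pi*29.6*4.78/161 = 2.760855
A/A0 = exp(-2.760855) = 0.063238

0.063238


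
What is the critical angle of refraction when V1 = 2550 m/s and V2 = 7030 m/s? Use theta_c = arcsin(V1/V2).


V1/V2 = 2550/7030 = 0.362731
theta_c = arcsin(0.362731) = 21.268 degrees

21.268


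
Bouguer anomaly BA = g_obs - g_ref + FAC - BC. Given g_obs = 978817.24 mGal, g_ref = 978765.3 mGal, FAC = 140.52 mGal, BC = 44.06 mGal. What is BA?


BA = g_obs - g_ref + FAC - BC
= 978817.24 - 978765.3 + 140.52 - 44.06
= 148.4 mGal

148.4


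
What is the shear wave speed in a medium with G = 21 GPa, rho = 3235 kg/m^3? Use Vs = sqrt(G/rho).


Convert G to Pa: G = 21e9 Pa
Compute G/rho = 21e9 / 3235 = 6491499.2272
Vs = sqrt(6491499.2272) = 2547.84 m/s

2547.84


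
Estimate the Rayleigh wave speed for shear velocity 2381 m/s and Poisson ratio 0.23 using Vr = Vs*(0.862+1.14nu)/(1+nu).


Numerator factor = 0.862 + 1.14*0.23 = 1.1242
Denominator = 1 + 0.23 = 1.23
Vr = 2381 * 1.1242 / 1.23 = 2176.2 m/s

2176.2


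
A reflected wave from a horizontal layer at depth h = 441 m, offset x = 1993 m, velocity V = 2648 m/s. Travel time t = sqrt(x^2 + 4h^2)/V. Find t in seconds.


x^2 + 4h^2 = 1993^2 + 4*441^2 = 3972049 + 777924 = 4749973
sqrt(4749973) = 2179.4433
t = 2179.4433 / 2648 = 0.8231 s

0.8231


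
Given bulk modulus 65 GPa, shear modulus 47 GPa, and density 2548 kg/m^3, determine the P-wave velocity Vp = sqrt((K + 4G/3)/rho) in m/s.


First compute the effective modulus:
K + 4G/3 = 65e9 + 4*47e9/3 = 127666666666.67 Pa
Then divide by density:
127666666666.67 / 2548 = 50104657.2475 Pa/(kg/m^3)
Take the square root:
Vp = sqrt(50104657.2475) = 7078.46 m/s

7078.46


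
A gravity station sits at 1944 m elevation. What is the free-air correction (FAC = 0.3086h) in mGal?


FAC = 0.3086 * h
= 0.3086 * 1944
= 599.9184 mGal

599.9184


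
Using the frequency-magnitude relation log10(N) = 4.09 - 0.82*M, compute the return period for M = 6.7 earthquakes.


log10(N) = 4.09 - 0.82*6.7 = -1.404
N = 10^-1.404 = 0.039446
T = 1/N = 1/0.039446 = 25.3513 years

25.3513


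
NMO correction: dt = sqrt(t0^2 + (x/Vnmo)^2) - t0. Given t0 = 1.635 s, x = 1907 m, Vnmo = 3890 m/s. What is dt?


x/Vnmo = 1907/3890 = 0.490231
(x/Vnmo)^2 = 0.240327
t0^2 = 2.673225
sqrt(2.673225 + 0.240327) = 1.706913
dt = 1.706913 - 1.635 = 0.071913

0.071913


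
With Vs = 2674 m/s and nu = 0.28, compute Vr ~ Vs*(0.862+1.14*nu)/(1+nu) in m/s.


Numerator factor = 0.862 + 1.14*0.28 = 1.1812
Denominator = 1 + 0.28 = 1.28
Vr = 2674 * 1.1812 / 1.28 = 2467.6 m/s

2467.6


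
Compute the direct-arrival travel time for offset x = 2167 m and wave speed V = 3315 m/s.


t = x / V
= 2167 / 3315
= 0.6537 s

0.6537


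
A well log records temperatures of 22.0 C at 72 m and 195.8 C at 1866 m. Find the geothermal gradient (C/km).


dT = 195.8 - 22.0 = 173.8 C
dz = 1866 - 72 = 1794 m
gradient = dT/dz * 1000 = 173.8/1794 * 1000 = 96.8785 C/km

96.8785


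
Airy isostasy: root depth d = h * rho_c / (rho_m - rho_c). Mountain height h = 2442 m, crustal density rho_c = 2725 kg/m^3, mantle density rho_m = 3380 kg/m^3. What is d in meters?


rho_m - rho_c = 3380 - 2725 = 655
d = 2442 * 2725 / 655
= 6654450 / 655
= 10159.47 m

10159.47


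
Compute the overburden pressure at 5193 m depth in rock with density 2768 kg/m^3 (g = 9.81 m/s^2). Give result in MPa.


P = rho * g * z / 1e6
= 2768 * 9.81 * 5193 / 1e6
= 141011137.44 / 1e6
= 141.0111 MPa

141.0111


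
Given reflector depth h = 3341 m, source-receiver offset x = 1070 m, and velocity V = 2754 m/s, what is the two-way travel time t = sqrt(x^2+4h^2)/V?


x^2 + 4h^2 = 1070^2 + 4*3341^2 = 1144900 + 44649124 = 45794024
sqrt(45794024) = 6767.1282
t = 6767.1282 / 2754 = 2.4572 s

2.4572


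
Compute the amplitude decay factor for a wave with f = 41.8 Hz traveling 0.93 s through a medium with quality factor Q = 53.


pi*f*t/Q = pi*41.8*0.93/53 = 2.304269
A/A0 = exp(-2.304269) = 0.099832

0.099832


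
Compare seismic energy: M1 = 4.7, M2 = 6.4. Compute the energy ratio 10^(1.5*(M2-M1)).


M2 - M1 = 6.4 - 4.7 = 1.7
1.5 * 1.7 = 2.55
ratio = 10^2.55 = 354.81

354.81


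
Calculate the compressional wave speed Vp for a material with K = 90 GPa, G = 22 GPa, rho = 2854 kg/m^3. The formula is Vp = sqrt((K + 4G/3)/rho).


First compute the effective modulus:
K + 4G/3 = 90e9 + 4*22e9/3 = 119333333333.33 Pa
Then divide by density:
119333333333.33 / 2854 = 41812660.5933 Pa/(kg/m^3)
Take the square root:
Vp = sqrt(41812660.5933) = 6466.27 m/s

6466.27


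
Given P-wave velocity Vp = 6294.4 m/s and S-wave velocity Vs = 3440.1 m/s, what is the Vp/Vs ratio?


Vp/Vs = 6294.4 / 3440.1
= 1.8297

1.8297


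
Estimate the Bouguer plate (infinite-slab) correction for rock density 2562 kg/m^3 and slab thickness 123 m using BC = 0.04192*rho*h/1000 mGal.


BC = 0.04192 * rho * h / 1000
= 0.04192 * 2562 * 123 / 1000
= 13.2101 mGal

13.2101


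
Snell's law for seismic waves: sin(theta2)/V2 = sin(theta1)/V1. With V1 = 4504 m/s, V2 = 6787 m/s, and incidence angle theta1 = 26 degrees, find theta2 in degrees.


sin(theta1) = sin(26 deg) = 0.438371
sin(theta2) = V2/V1 * sin(theta1) = 6787/4504 * 0.438371 = 0.660574
theta2 = arcsin(0.660574) = 41.3437 degrees

41.3437


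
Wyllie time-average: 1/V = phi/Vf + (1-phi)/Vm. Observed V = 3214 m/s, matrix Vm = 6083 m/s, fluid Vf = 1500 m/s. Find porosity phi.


1/V - 1/Vm = 1/3214 - 1/6083 = 0.00014675
1/Vf - 1/Vm = 1/1500 - 1/6083 = 0.00050227
phi = 0.00014675 / 0.00050227 = 0.2922

0.2922


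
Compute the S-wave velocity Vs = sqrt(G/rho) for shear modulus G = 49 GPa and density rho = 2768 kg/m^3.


Convert G to Pa: G = 49e9 Pa
Compute G/rho = 49e9 / 2768 = 17702312.1387
Vs = sqrt(17702312.1387) = 4207.41 m/s

4207.41


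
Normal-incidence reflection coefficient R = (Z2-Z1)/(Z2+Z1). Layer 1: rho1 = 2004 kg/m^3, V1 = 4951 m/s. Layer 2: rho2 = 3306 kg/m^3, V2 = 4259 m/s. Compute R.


Z1 = 2004 * 4951 = 9921804
Z2 = 3306 * 4259 = 14080254
R = (14080254 - 9921804) / (14080254 + 9921804) = 4158450 / 24002058 = 0.1733

0.1733


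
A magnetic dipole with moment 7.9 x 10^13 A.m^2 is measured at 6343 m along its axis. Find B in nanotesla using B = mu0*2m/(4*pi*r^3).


m = 7.9 x 10^13 = 79000000000000 A.m^2
2m = 158000000000000 A.m^2
r^3 = 6343^3 = 255202035607
B = (4pi*10^-7) * 158000000000000 / (4*pi * 255202035607) * 1e9
= 198548655.706875 / 3206963360976.45 * 1e9
= 61911.7319 nT

61911.7319


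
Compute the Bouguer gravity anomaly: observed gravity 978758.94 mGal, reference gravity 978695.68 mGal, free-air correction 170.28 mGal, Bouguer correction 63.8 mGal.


BA = g_obs - g_ref + FAC - BC
= 978758.94 - 978695.68 + 170.28 - 63.8
= 169.74 mGal

169.74


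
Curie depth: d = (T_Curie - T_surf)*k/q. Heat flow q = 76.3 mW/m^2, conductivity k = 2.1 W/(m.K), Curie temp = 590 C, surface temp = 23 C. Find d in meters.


T_Curie - T_surf = 590 - 23 = 567 C
Convert q to W/m^2: 76.3 mW/m^2 = 0.0763 W/m^2
d = 567 * 2.1 / 0.0763 = 15605.5 m

15605.5


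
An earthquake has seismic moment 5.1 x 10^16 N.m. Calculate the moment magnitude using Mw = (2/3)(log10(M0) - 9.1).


log10(M0) = log10(5.1 x 10^16) = 16.7076
Mw = 2/3 * (16.7076 - 9.1)
= 2/3 * 7.6076
= 5.07

5.07


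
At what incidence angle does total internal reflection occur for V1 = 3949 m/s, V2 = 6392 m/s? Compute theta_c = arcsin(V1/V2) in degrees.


V1/V2 = 3949/6392 = 0.617804
theta_c = arcsin(0.617804) = 38.1559 degrees

38.1559


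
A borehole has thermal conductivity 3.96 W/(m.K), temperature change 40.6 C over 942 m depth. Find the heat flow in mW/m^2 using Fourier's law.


q = k * dT / dz * 1000
= 3.96 * 40.6 / 942 * 1000
= 0.170675 * 1000
= 170.6752 mW/m^2

170.6752


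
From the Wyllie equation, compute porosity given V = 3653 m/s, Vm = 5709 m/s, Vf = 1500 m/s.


1/V - 1/Vm = 1/3653 - 1/5709 = 9.859e-05
1/Vf - 1/Vm = 1/1500 - 1/5709 = 0.0004915
phi = 9.859e-05 / 0.0004915 = 0.2006

0.2006


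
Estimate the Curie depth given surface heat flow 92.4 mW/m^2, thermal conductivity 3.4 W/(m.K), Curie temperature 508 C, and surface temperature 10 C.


T_Curie - T_surf = 508 - 10 = 498 C
Convert q to W/m^2: 92.4 mW/m^2 = 0.0924 W/m^2
d = 498 * 3.4 / 0.0924 = 18324.68 m

18324.68


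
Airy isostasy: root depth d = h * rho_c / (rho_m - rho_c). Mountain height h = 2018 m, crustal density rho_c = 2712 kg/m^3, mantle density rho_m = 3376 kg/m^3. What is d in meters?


rho_m - rho_c = 3376 - 2712 = 664
d = 2018 * 2712 / 664
= 5472816 / 664
= 8242.19 m

8242.19


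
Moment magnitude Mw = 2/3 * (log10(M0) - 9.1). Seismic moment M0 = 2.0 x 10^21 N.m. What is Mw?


log10(M0) = log10(2.0 x 10^21) = 21.301
Mw = 2/3 * (21.301 - 9.1)
= 2/3 * 12.201
= 8.13

8.13


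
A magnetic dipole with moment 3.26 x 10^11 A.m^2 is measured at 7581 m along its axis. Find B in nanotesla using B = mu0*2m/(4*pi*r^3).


m = 3.26 x 10^11 = 326000000000 A.m^2
2m = 652000000000 A.m^2
r^3 = 7581^3 = 435691903941
B = (4pi*10^-7) * 652000000000 / (4*pi * 435691903941) * 1e9
= 819327.364056 / 5475065938598.38 * 1e9
= 149.647 nT

149.647


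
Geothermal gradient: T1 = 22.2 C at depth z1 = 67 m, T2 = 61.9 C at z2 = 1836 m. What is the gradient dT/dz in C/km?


dT = 61.9 - 22.2 = 39.7 C
dz = 1836 - 67 = 1769 m
gradient = dT/dz * 1000 = 39.7/1769 * 1000 = 22.4421 C/km

22.4421


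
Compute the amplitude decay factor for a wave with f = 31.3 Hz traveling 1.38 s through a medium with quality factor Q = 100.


pi*f*t/Q = pi*31.3*1.38/100 = 1.35698
A/A0 = exp(-1.35698) = 0.257437

0.257437


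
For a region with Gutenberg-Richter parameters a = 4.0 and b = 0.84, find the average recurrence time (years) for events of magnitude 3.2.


log10(N) = 4.0 - 0.84*3.2 = 1.312
N = 10^1.312 = 20.511622
T = 1/N = 1/20.511622 = 0.0488 years

0.0488


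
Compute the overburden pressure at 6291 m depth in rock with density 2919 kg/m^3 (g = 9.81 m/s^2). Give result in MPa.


P = rho * g * z / 1e6
= 2919 * 9.81 * 6291 / 1e6
= 180145238.49 / 1e6
= 180.1452 MPa

180.1452


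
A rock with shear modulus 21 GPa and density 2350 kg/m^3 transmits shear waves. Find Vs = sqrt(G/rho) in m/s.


Convert G to Pa: G = 21e9 Pa
Compute G/rho = 21e9 / 2350 = 8936170.2128
Vs = sqrt(8936170.2128) = 2989.34 m/s

2989.34


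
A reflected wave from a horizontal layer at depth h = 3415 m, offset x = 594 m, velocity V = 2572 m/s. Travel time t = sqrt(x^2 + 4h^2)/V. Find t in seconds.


x^2 + 4h^2 = 594^2 + 4*3415^2 = 352836 + 46648900 = 47001736
sqrt(47001736) = 6855.7812
t = 6855.7812 / 2572 = 2.6655 s

2.6655


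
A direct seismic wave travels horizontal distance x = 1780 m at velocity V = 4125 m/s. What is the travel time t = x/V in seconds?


t = x / V
= 1780 / 4125
= 0.4315 s

0.4315


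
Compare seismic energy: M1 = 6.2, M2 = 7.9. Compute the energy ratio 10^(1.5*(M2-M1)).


M2 - M1 = 7.9 - 6.2 = 1.7
1.5 * 1.7 = 2.55
ratio = 10^2.55 = 354.81

354.81


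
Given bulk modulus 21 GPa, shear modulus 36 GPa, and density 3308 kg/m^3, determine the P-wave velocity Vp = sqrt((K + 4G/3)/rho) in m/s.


First compute the effective modulus:
K + 4G/3 = 21e9 + 4*36e9/3 = 69000000000.0 Pa
Then divide by density:
69000000000.0 / 3308 = 20858524.7884 Pa/(kg/m^3)
Take the square root:
Vp = sqrt(20858524.7884) = 4567.11 m/s

4567.11


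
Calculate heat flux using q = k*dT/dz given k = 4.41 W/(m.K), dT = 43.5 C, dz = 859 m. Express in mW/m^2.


q = k * dT / dz * 1000
= 4.41 * 43.5 / 859 * 1000
= 0.223324 * 1000
= 223.3236 mW/m^2

223.3236


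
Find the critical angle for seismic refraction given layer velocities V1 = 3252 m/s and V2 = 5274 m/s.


V1/V2 = 3252/5274 = 0.61661
theta_c = arcsin(0.61661) = 38.069 degrees

38.069


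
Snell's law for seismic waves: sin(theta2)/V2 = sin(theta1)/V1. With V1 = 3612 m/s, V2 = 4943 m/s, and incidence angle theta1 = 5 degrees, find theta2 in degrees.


sin(theta1) = sin(5 deg) = 0.087156
sin(theta2) = V2/V1 * sin(theta1) = 4943/3612 * 0.087156 = 0.119272
theta2 = arcsin(0.119272) = 6.8501 degrees

6.8501


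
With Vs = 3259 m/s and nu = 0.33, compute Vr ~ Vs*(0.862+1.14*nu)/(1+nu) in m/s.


Numerator factor = 0.862 + 1.14*0.33 = 1.2382
Denominator = 1 + 0.33 = 1.33
Vr = 3259 * 1.2382 / 1.33 = 3034.06 m/s

3034.06


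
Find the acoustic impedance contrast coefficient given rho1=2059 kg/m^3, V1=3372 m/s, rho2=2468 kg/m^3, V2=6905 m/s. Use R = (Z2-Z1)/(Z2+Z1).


Z1 = 2059 * 3372 = 6942948
Z2 = 2468 * 6905 = 17041540
R = (17041540 - 6942948) / (17041540 + 6942948) = 10098592 / 23984488 = 0.421

0.421


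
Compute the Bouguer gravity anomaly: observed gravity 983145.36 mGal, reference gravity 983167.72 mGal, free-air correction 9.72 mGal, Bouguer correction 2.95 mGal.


BA = g_obs - g_ref + FAC - BC
= 983145.36 - 983167.72 + 9.72 - 2.95
= -15.59 mGal

-15.59


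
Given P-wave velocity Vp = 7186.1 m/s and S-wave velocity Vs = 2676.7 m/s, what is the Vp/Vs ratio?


Vp/Vs = 7186.1 / 2676.7
= 2.6847

2.6847


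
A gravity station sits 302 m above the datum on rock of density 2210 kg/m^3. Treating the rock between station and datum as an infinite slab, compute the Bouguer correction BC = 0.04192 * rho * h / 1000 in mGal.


BC = 0.04192 * rho * h / 1000
= 0.04192 * 2210 * 302 / 1000
= 27.9782 mGal

27.9782


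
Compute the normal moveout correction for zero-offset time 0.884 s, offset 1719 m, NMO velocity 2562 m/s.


x/Vnmo = 1719/2562 = 0.67096
(x/Vnmo)^2 = 0.450188
t0^2 = 0.781456
sqrt(0.781456 + 0.450188) = 1.109794
dt = 1.109794 - 0.884 = 0.225794

0.225794


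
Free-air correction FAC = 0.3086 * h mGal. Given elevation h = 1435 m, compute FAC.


FAC = 0.3086 * h
= 0.3086 * 1435
= 442.841 mGal

442.841


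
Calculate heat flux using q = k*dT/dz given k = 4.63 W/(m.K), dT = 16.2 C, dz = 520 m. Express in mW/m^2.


q = k * dT / dz * 1000
= 4.63 * 16.2 / 520 * 1000
= 0.144242 * 1000
= 144.2423 mW/m^2

144.2423


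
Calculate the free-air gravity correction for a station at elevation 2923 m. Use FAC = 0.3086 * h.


FAC = 0.3086 * h
= 0.3086 * 2923
= 902.0378 mGal

902.0378


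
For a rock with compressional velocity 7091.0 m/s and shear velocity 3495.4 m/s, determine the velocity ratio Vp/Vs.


Vp/Vs = 7091.0 / 3495.4
= 2.0287

2.0287


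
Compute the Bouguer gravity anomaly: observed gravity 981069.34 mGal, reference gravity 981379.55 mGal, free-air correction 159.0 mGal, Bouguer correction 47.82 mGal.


BA = g_obs - g_ref + FAC - BC
= 981069.34 - 981379.55 + 159.0 - 47.82
= -199.03 mGal

-199.03


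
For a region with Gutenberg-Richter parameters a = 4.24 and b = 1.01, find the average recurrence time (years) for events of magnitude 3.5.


log10(N) = 4.24 - 1.01*3.5 = 0.705
N = 10^0.705 = 5.069907
T = 1/N = 1/5.069907 = 0.1972 years

0.1972


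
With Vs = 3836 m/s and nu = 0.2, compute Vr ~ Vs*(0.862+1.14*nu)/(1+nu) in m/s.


Numerator factor = 0.862 + 1.14*0.2 = 1.09
Denominator = 1 + 0.2 = 1.2
Vr = 3836 * 1.09 / 1.2 = 3484.37 m/s

3484.37


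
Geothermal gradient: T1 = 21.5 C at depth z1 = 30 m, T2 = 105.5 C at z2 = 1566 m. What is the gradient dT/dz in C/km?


dT = 105.5 - 21.5 = 84.0 C
dz = 1566 - 30 = 1536 m
gradient = dT/dz * 1000 = 84.0/1536 * 1000 = 54.6875 C/km

54.6875


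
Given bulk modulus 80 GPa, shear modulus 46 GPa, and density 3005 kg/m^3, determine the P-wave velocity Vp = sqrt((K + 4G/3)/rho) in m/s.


First compute the effective modulus:
K + 4G/3 = 80e9 + 4*46e9/3 = 141333333333.33 Pa
Then divide by density:
141333333333.33 / 3005 = 47032723.239 Pa/(kg/m^3)
Take the square root:
Vp = sqrt(47032723.239) = 6858.04 m/s

6858.04


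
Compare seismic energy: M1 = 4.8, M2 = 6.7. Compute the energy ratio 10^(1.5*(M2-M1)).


M2 - M1 = 6.7 - 4.8 = 1.9
1.5 * 1.9 = 2.85
ratio = 10^2.85 = 707.95

707.95


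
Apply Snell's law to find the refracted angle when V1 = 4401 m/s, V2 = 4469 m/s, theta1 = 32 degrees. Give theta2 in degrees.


sin(theta1) = sin(32 deg) = 0.529919
sin(theta2) = V2/V1 * sin(theta1) = 4469/4401 * 0.529919 = 0.538107
theta2 = arcsin(0.538107) = 32.5549 degrees

32.5549


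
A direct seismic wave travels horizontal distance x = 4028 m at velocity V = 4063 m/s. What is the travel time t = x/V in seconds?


t = x / V
= 4028 / 4063
= 0.9914 s

0.9914


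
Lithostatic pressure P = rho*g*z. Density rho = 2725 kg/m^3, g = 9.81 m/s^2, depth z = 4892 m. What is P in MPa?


P = rho * g * z / 1e6
= 2725 * 9.81 * 4892 / 1e6
= 130774167.0 / 1e6
= 130.7742 MPa

130.7742


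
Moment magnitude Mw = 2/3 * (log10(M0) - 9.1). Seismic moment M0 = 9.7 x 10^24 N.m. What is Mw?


log10(M0) = log10(9.7 x 10^24) = 24.9868
Mw = 2/3 * (24.9868 - 9.1)
= 2/3 * 15.8868
= 10.59

10.59


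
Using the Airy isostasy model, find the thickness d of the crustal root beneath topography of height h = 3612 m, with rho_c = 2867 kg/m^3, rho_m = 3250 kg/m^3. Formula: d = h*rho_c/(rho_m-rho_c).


rho_m - rho_c = 3250 - 2867 = 383
d = 3612 * 2867 / 383
= 10355604 / 383
= 27038.13 m

27038.13


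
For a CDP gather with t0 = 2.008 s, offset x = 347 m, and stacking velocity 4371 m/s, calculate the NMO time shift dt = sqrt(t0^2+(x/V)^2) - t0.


x/Vnmo = 347/4371 = 0.079387
(x/Vnmo)^2 = 0.006302
t0^2 = 4.032064
sqrt(4.032064 + 0.006302) = 2.009569
dt = 2.009569 - 2.008 = 0.001569

0.001569


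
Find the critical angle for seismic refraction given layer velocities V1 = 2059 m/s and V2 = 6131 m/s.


V1/V2 = 2059/6131 = 0.335834
theta_c = arcsin(0.335834) = 19.6233 degrees

19.6233


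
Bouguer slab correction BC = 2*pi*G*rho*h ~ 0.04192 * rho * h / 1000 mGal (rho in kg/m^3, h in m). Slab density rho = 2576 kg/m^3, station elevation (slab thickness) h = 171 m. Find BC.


BC = 0.04192 * rho * h / 1000
= 0.04192 * 2576 * 171 / 1000
= 18.4656 mGal

18.4656


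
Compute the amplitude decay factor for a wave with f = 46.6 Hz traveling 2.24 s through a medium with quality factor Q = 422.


pi*f*t/Q = pi*46.6*2.24/422 = 0.77709
A/A0 = exp(-0.77709) = 0.459742

0.459742


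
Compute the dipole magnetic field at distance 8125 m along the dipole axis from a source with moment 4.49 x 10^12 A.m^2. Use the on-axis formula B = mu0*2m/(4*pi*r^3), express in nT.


m = 4.49 x 10^12 = 4490000000000 A.m^2
2m = 8980000000000 A.m^2
r^3 = 8125^3 = 536376953125
B = (4pi*10^-7) * 8980000000000 / (4*pi * 536376953125) * 1e9
= 11284600.811695 / 6740311581969.51 * 1e9
= 1674.1957 nT

1674.1957


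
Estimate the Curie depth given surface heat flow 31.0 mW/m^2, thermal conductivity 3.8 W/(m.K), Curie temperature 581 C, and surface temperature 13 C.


T_Curie - T_surf = 581 - 13 = 568 C
Convert q to W/m^2: 31.0 mW/m^2 = 0.031 W/m^2
d = 568 * 3.8 / 0.031 = 69625.81 m

69625.81


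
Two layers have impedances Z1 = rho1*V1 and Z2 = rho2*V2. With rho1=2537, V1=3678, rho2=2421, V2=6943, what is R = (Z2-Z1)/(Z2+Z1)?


Z1 = 2537 * 3678 = 9331086
Z2 = 2421 * 6943 = 16809003
R = (16809003 - 9331086) / (16809003 + 9331086) = 7477917 / 26140089 = 0.2861

0.2861


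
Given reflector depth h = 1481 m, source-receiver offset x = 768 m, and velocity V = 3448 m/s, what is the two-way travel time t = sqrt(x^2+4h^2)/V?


x^2 + 4h^2 = 768^2 + 4*1481^2 = 589824 + 8773444 = 9363268
sqrt(9363268) = 3059.9458
t = 3059.9458 / 3448 = 0.8875 s

0.8875


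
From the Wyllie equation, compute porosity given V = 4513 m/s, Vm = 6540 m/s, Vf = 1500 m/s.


1/V - 1/Vm = 1/4513 - 1/6540 = 6.868e-05
1/Vf - 1/Vm = 1/1500 - 1/6540 = 0.00051376
phi = 6.868e-05 / 0.00051376 = 0.1337

0.1337


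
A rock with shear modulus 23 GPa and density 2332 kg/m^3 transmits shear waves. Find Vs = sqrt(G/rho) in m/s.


Convert G to Pa: G = 23e9 Pa
Compute G/rho = 23e9 / 2332 = 9862778.7307
Vs = sqrt(9862778.7307) = 3140.51 m/s

3140.51


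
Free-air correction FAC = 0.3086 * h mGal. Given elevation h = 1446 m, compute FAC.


FAC = 0.3086 * h
= 0.3086 * 1446
= 446.2356 mGal

446.2356


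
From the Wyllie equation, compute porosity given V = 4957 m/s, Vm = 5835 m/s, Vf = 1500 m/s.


1/V - 1/Vm = 1/4957 - 1/5835 = 3.036e-05
1/Vf - 1/Vm = 1/1500 - 1/5835 = 0.00049529
phi = 3.036e-05 / 0.00049529 = 0.0613

0.0613


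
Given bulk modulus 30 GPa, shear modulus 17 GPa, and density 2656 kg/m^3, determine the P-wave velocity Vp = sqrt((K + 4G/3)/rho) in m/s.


First compute the effective modulus:
K + 4G/3 = 30e9 + 4*17e9/3 = 52666666666.67 Pa
Then divide by density:
52666666666.67 / 2656 = 19829317.2691 Pa/(kg/m^3)
Take the square root:
Vp = sqrt(19829317.2691) = 4453.01 m/s

4453.01


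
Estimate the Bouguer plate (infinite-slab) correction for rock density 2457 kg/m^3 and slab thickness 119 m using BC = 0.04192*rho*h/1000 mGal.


BC = 0.04192 * rho * h / 1000
= 0.04192 * 2457 * 119 / 1000
= 12.2567 mGal

12.2567


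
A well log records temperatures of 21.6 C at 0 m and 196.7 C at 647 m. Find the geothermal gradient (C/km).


dT = 196.7 - 21.6 = 175.1 C
dz = 647 - 0 = 647 m
gradient = dT/dz * 1000 = 175.1/647 * 1000 = 270.6337 C/km

270.6337


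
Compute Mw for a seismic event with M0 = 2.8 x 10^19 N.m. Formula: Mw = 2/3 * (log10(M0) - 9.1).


log10(M0) = log10(2.8 x 10^19) = 19.4472
Mw = 2/3 * (19.4472 - 9.1)
= 2/3 * 10.3472
= 6.9

6.9


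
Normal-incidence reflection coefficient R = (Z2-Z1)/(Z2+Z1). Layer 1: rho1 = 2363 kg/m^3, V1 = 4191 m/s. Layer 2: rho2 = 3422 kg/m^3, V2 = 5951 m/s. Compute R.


Z1 = 2363 * 4191 = 9903333
Z2 = 3422 * 5951 = 20364322
R = (20364322 - 9903333) / (20364322 + 9903333) = 10460989 / 30267655 = 0.3456

0.3456


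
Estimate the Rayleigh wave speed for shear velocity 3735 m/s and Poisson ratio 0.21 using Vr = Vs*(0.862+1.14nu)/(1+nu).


Numerator factor = 0.862 + 1.14*0.21 = 1.1014
Denominator = 1 + 0.21 = 1.21
Vr = 3735 * 1.1014 / 1.21 = 3399.78 m/s

3399.78


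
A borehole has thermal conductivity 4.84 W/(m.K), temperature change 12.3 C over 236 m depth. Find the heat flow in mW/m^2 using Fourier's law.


q = k * dT / dz * 1000
= 4.84 * 12.3 / 236 * 1000
= 0.252254 * 1000
= 252.2542 mW/m^2

252.2542


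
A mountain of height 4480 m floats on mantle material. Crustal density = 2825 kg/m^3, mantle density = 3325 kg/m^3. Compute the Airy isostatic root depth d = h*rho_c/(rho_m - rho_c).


rho_m - rho_c = 3325 - 2825 = 500
d = 4480 * 2825 / 500
= 12656000 / 500
= 25312.0 m

25312.0


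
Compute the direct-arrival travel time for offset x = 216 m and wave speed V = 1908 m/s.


t = x / V
= 216 / 1908
= 0.1132 s

0.1132


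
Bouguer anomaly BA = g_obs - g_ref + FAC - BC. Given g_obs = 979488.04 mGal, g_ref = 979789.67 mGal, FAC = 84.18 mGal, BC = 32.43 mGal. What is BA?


BA = g_obs - g_ref + FAC - BC
= 979488.04 - 979789.67 + 84.18 - 32.43
= -249.88 mGal

-249.88


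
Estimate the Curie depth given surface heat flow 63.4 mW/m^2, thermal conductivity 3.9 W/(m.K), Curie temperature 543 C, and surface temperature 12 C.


T_Curie - T_surf = 543 - 12 = 531 C
Convert q to W/m^2: 63.4 mW/m^2 = 0.0634 W/m^2
d = 531 * 3.9 / 0.0634 = 32664.04 m

32664.04


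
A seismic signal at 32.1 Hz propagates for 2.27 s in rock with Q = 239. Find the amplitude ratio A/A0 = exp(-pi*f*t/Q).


pi*f*t/Q = pi*32.1*2.27/239 = 0.957818
A/A0 = exp(-0.957818) = 0.383729

0.383729


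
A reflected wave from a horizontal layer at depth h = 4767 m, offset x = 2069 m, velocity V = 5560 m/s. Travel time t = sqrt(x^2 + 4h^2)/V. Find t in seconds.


x^2 + 4h^2 = 2069^2 + 4*4767^2 = 4280761 + 90897156 = 95177917
sqrt(95177917) = 9755.917
t = 9755.917 / 5560 = 1.7547 s

1.7547


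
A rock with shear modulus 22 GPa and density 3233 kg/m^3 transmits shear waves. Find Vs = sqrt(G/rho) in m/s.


Convert G to Pa: G = 22e9 Pa
Compute G/rho = 22e9 / 3233 = 6804825.2397
Vs = sqrt(6804825.2397) = 2608.61 m/s

2608.61


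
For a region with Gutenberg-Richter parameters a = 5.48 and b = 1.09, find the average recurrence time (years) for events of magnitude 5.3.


log10(N) = 5.48 - 1.09*5.3 = -0.297
N = 10^-0.297 = 0.504661
T = 1/N = 1/0.504661 = 1.9815 years

1.9815


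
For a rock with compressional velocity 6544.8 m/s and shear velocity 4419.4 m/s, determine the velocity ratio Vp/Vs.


Vp/Vs = 6544.8 / 4419.4
= 1.4809

1.4809


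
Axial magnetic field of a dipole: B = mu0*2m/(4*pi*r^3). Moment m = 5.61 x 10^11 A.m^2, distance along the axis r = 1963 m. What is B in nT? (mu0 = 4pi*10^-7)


m = 5.61 x 10^11 = 561000000000 A.m^2
2m = 1122000000000 A.m^2
r^3 = 1963^3 = 7564163347
B = (4pi*10^-7) * 1122000000000 / (4*pi * 7564163347) * 1e9
= 1409946.782931 / 95054080005.95 * 1e9
= 14833.1011 nT

14833.1011


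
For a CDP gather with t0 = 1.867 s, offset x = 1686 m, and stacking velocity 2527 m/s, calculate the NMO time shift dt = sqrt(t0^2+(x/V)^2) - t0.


x/Vnmo = 1686/2527 = 0.667194
(x/Vnmo)^2 = 0.445148
t0^2 = 3.485689
sqrt(3.485689 + 0.445148) = 1.982634
dt = 1.982634 - 1.867 = 0.115634

0.115634


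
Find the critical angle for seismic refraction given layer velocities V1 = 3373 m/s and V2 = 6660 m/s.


V1/V2 = 3373/6660 = 0.506456
theta_c = arcsin(0.506456) = 30.4281 degrees

30.4281


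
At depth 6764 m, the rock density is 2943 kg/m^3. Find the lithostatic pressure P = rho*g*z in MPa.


P = rho * g * z / 1e6
= 2943 * 9.81 * 6764 / 1e6
= 195282294.12 / 1e6
= 195.2823 MPa

195.2823


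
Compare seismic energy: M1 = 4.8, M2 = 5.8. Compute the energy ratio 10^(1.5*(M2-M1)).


M2 - M1 = 5.8 - 4.8 = 1.0
1.5 * 1.0 = 1.5
ratio = 10^1.5 = 31.62

31.62


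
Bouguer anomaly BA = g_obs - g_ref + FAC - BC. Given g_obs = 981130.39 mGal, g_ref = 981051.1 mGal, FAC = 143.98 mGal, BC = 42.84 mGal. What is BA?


BA = g_obs - g_ref + FAC - BC
= 981130.39 - 981051.1 + 143.98 - 42.84
= 180.43 mGal

180.43


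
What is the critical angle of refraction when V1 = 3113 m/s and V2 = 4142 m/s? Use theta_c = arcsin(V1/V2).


V1/V2 = 3113/4142 = 0.751569
theta_c = arcsin(0.751569) = 48.7265 degrees

48.7265


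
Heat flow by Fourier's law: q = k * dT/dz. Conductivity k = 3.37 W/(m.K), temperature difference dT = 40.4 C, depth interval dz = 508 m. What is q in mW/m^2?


q = k * dT / dz * 1000
= 3.37 * 40.4 / 508 * 1000
= 0.268008 * 1000
= 268.0079 mW/m^2

268.0079


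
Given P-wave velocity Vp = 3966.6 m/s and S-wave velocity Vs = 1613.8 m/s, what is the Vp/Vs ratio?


Vp/Vs = 3966.6 / 1613.8
= 2.4579

2.4579


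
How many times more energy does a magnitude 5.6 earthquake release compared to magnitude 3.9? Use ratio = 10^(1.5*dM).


M2 - M1 = 5.6 - 3.9 = 1.7
1.5 * 1.7 = 2.55
ratio = 10^2.55 = 354.81

354.81


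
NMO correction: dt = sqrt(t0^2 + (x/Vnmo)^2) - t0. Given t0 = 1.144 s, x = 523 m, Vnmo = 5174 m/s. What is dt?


x/Vnmo = 523/5174 = 0.101082
(x/Vnmo)^2 = 0.010218
t0^2 = 1.308736
sqrt(1.308736 + 0.010218) = 1.148457
dt = 1.148457 - 1.144 = 0.004457

0.004457


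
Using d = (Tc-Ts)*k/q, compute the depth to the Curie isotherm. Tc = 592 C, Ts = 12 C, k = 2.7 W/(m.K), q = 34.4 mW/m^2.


T_Curie - T_surf = 592 - 12 = 580 C
Convert q to W/m^2: 34.4 mW/m^2 = 0.0344 W/m^2
d = 580 * 2.7 / 0.0344 = 45523.26 m

45523.26


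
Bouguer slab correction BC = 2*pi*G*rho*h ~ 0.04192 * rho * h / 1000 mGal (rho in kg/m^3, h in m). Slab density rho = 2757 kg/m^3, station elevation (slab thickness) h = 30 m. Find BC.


BC = 0.04192 * rho * h / 1000
= 0.04192 * 2757 * 30 / 1000
= 3.4672 mGal

3.4672


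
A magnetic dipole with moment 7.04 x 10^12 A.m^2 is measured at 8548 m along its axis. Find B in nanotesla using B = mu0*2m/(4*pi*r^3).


m = 7.04 x 10^12 = 7040000000000 A.m^2
2m = 14080000000000 A.m^2
r^3 = 8548^3 = 624587862592
B = (4pi*10^-7) * 14080000000000 / (4*pi * 624587862592) * 1e9
= 17693449.825018 / 7848802562561.51 * 1e9
= 2254.2865 nT

2254.2865


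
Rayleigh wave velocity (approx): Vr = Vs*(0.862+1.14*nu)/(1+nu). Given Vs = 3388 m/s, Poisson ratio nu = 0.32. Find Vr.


Numerator factor = 0.862 + 1.14*0.32 = 1.2268
Denominator = 1 + 0.32 = 1.32
Vr = 3388 * 1.2268 / 1.32 = 3148.79 m/s

3148.79


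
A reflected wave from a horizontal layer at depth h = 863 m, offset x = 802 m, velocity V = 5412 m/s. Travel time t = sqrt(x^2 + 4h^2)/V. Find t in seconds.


x^2 + 4h^2 = 802^2 + 4*863^2 = 643204 + 2979076 = 3622280
sqrt(3622280) = 1903.2288
t = 1903.2288 / 5412 = 0.3517 s

0.3517


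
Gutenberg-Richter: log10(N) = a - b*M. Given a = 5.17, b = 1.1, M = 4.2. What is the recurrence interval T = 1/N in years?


log10(N) = 5.17 - 1.1*4.2 = 0.55
N = 10^0.55 = 3.548134
T = 1/N = 1/3.548134 = 0.2818 years

0.2818


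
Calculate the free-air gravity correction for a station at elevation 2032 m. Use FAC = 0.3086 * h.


FAC = 0.3086 * h
= 0.3086 * 2032
= 627.0752 mGal

627.0752


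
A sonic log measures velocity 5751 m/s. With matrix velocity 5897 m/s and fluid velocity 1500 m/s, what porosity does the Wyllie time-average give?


1/V - 1/Vm = 1/5751 - 1/5897 = 4.31e-06
1/Vf - 1/Vm = 1/1500 - 1/5897 = 0.00049709
phi = 4.31e-06 / 0.00049709 = 0.0087

0.0087


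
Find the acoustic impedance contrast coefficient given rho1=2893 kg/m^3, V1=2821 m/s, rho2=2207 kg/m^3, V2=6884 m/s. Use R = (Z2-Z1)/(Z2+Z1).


Z1 = 2893 * 2821 = 8161153
Z2 = 2207 * 6884 = 15192988
R = (15192988 - 8161153) / (15192988 + 8161153) = 7031835 / 23354141 = 0.3011

0.3011


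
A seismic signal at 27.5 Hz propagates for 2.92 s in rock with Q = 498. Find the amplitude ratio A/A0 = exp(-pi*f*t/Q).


pi*f*t/Q = pi*27.5*2.92/498 = 0.506566
A/A0 = exp(-0.506566) = 0.602561

0.602561


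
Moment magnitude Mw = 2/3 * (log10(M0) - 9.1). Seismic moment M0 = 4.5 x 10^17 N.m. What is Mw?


log10(M0) = log10(4.5 x 10^17) = 17.6532
Mw = 2/3 * (17.6532 - 9.1)
= 2/3 * 8.5532
= 5.7

5.7


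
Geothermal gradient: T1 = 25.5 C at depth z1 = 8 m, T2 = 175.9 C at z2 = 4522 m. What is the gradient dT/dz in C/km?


dT = 175.9 - 25.5 = 150.4 C
dz = 4522 - 8 = 4514 m
gradient = dT/dz * 1000 = 150.4/4514 * 1000 = 33.3186 C/km

33.3186


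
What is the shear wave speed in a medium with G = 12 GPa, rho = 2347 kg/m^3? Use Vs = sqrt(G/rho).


Convert G to Pa: G = 12e9 Pa
Compute G/rho = 12e9 / 2347 = 5112910.098
Vs = sqrt(5112910.098) = 2261.17 m/s

2261.17


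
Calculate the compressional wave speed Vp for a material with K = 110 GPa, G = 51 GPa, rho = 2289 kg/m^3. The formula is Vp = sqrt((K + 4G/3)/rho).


First compute the effective modulus:
K + 4G/3 = 110e9 + 4*51e9/3 = 178000000000.0 Pa
Then divide by density:
178000000000.0 / 2289 = 77763215.3779 Pa/(kg/m^3)
Take the square root:
Vp = sqrt(77763215.3779) = 8818.35 m/s

8818.35


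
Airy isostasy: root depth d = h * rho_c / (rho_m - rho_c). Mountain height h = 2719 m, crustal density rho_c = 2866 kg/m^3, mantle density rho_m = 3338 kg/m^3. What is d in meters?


rho_m - rho_c = 3338 - 2866 = 472
d = 2719 * 2866 / 472
= 7792654 / 472
= 16509.86 m

16509.86
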